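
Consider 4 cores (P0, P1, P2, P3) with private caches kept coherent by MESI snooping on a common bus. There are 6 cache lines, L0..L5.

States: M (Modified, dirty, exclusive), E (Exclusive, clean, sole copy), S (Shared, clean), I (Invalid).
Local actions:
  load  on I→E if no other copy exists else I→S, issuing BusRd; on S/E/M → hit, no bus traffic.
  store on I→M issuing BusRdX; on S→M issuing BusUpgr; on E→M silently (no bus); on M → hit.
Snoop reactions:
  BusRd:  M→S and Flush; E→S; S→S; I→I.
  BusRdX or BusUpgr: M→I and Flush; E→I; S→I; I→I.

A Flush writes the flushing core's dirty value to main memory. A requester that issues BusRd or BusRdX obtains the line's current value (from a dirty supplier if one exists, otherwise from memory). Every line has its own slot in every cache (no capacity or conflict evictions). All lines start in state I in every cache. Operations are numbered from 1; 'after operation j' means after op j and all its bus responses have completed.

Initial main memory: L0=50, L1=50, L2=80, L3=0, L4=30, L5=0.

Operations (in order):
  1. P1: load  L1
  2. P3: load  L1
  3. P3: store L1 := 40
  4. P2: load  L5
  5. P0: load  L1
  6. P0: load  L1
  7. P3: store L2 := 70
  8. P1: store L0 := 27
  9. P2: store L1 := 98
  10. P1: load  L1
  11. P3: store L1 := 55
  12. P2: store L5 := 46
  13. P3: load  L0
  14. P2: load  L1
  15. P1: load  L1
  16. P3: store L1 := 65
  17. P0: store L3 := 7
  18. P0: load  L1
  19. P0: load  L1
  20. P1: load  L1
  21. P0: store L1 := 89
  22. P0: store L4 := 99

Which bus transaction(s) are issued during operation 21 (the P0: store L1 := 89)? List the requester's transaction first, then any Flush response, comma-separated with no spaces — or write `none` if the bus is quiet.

  op1 P1: load  L1 → I/E/I/I on L1; bus BusRd; mem=50
  op2 P3: load  L1 → I/S/I/S on L1; bus BusRd; mem=50
  op3 P3: store L1 := 40 → I/I/I/M on L1; bus BusUpgr; mem=50
  op4 P2: load  L5 → I/I/E/I on L5; bus BusRd; mem=0
  op5 P0: load  L1 → S/I/I/S on L1; bus BusRd Flush; mem=40
  op6 P0: load  L1 → S/I/I/S on L1; bus (none); mem=40
  op7 P3: store L2 := 70 → I/I/I/M on L2; bus BusRdX; mem=80
  op8 P1: store L0 := 27 → I/M/I/I on L0; bus BusRdX; mem=50
  op9 P2: store L1 := 98 → I/I/M/I on L1; bus BusRdX; mem=40
  op10 P1: load  L1 → I/S/S/I on L1; bus BusRd Flush; mem=98
  op11 P3: store L1 := 55 → I/I/I/M on L1; bus BusRdX; mem=98
  op12 P2: store L5 := 46 → I/I/M/I on L5; bus (none); mem=0
  op13 P3: load  L0 → I/S/I/S on L0; bus BusRd Flush; mem=27
  op14 P2: load  L1 → I/I/S/S on L1; bus BusRd Flush; mem=55
  op15 P1: load  L1 → I/S/S/S on L1; bus BusRd; mem=55
  op16 P3: store L1 := 65 → I/I/I/M on L1; bus BusUpgr; mem=55
  op17 P0: store L3 := 7 → M/I/I/I on L3; bus BusRdX; mem=0
  op18 P0: load  L1 → S/I/I/S on L1; bus BusRd Flush; mem=65
  op19 P0: load  L1 → S/I/I/S on L1; bus (none); mem=65
  op20 P1: load  L1 → S/S/I/S on L1; bus BusRd; mem=65
  op21 P0: store L1 := 89 → M/I/I/I on L1; bus BusUpgr; mem=65
  op22 P0: store L4 := 99 → M/I/I/I on L4; bus BusRdX; mem=30

bus = BusUpgr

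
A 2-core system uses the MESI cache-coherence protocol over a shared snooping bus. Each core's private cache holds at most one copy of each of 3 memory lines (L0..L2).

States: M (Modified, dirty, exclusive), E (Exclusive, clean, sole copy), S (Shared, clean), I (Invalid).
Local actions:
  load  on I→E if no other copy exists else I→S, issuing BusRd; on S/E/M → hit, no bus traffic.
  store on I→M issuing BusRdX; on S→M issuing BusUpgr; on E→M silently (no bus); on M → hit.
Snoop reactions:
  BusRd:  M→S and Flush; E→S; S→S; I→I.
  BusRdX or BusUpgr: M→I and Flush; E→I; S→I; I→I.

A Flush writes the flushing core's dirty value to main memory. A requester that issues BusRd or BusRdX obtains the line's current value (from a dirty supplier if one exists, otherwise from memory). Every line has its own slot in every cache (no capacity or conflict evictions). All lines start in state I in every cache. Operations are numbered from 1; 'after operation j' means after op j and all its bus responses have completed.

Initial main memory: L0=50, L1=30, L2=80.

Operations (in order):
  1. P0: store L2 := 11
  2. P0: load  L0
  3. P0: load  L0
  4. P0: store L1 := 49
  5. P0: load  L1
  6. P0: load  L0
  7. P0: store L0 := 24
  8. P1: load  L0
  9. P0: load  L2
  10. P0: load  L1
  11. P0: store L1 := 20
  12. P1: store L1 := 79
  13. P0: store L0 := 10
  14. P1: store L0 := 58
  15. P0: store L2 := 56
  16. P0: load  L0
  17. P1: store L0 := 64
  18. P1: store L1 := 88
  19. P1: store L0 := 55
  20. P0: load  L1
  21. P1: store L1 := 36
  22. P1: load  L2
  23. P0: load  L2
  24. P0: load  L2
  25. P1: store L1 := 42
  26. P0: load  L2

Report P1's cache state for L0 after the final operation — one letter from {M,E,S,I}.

1. P0: store L2 := 11  bus=[BusRdX]  L2: P0=M P1=I  mem[L2]=80
2. P0: load  L0  bus=[BusRd]  L0: P0=E P1=I  mem[L0]=50
3. P0: load  L0  bus=[-]  L0: P0=E P1=I  mem[L0]=50
4. P0: store L1 := 49  bus=[BusRdX]  L1: P0=M P1=I  mem[L1]=30
5. P0: load  L1  bus=[-]  L1: P0=M P1=I  mem[L1]=30
6. P0: load  L0  bus=[-]  L0: P0=E P1=I  mem[L0]=50
7. P0: store L0 := 24  bus=[-]  L0: P0=M P1=I  mem[L0]=50
8. P1: load  L0  bus=[BusRd,Flush]  L0: P0=S P1=S  mem[L0]=24
9. P0: load  L2  bus=[-]  L2: P0=M P1=I  mem[L2]=80
10. P0: load  L1  bus=[-]  L1: P0=M P1=I  mem[L1]=30
11. P0: store L1 := 20  bus=[-]  L1: P0=M P1=I  mem[L1]=30
12. P1: store L1 := 79  bus=[BusRdX,Flush]  L1: P0=I P1=M  mem[L1]=20
13. P0: store L0 := 10  bus=[BusUpgr]  L0: P0=M P1=I  mem[L0]=24
14. P1: store L0 := 58  bus=[BusRdX,Flush]  L0: P0=I P1=M  mem[L0]=10
15. P0: store L2 := 56  bus=[-]  L2: P0=M P1=I  mem[L2]=80
16. P0: load  L0  bus=[BusRd,Flush]  L0: P0=S P1=S  mem[L0]=58
17. P1: store L0 := 64  bus=[BusUpgr]  L0: P0=I P1=M  mem[L0]=58
18. P1: store L1 := 88  bus=[-]  L1: P0=I P1=M  mem[L1]=20
19. P1: store L0 := 55  bus=[-]  L0: P0=I P1=M  mem[L0]=58
20. P0: load  L1  bus=[BusRd,Flush]  L1: P0=S P1=S  mem[L1]=88
21. P1: store L1 := 36  bus=[BusUpgr]  L1: P0=I P1=M  mem[L1]=88
22. P1: load  L2  bus=[BusRd,Flush]  L2: P0=S P1=S  mem[L2]=56
23. P0: load  L2  bus=[-]  L2: P0=S P1=S  mem[L2]=56
24. P0: load  L2  bus=[-]  L2: P0=S P1=S  mem[L2]=56
25. P1: store L1 := 42  bus=[-]  L1: P0=I P1=M  mem[L1]=88
26. P0: load  L2  bus=[-]  L2: P0=S P1=S  mem[L2]=56

state = M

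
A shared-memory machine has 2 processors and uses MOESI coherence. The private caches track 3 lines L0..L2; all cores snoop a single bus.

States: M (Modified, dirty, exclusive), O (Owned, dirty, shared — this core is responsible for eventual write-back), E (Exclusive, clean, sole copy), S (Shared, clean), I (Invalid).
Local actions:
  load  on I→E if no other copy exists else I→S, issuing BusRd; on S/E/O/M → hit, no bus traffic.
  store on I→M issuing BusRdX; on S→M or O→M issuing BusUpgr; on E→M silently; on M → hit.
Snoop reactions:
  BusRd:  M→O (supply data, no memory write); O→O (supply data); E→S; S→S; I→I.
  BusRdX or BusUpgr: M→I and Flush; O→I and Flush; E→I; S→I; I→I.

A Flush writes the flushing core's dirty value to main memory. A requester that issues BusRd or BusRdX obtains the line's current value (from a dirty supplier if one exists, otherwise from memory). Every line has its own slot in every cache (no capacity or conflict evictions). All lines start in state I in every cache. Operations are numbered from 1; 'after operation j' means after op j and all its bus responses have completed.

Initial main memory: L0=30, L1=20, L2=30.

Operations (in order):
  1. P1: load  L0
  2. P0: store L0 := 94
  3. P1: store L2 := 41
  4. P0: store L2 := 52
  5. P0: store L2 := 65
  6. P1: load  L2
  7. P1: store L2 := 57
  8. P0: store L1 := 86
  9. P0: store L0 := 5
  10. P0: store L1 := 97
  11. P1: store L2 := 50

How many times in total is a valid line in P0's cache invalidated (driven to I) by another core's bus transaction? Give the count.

invalidations = 1

[1] P1: load  L0 | P0:I, P1:E(30) | bus: BusRd
[2] P0: store L0 := 94 | P0:M(94), P1:I | bus: BusRdX
[3] P1: store L2 := 41 | P0:I, P1:M(41) | bus: BusRdX
[4] P0: store L2 := 52 | P0:M(52), P1:I | bus: BusRdX,Flush
[5] P0: store L2 := 65 | P0:M(65), P1:I | bus: none
[6] P1: load  L2 | P0:O(65), P1:S(65) | bus: BusRd
[7] P1: store L2 := 57 | P0:I, P1:M(57) | bus: BusUpgr,Flush
[8] P0: store L1 := 86 | P0:M(86), P1:I | bus: BusRdX
[9] P0: store L0 := 5 | P0:M(5), P1:I | bus: none
[10] P0: store L1 := 97 | P0:M(97), P1:I | bus: none
[11] P1: store L2 := 50 | P0:I, P1:M(50) | bus: none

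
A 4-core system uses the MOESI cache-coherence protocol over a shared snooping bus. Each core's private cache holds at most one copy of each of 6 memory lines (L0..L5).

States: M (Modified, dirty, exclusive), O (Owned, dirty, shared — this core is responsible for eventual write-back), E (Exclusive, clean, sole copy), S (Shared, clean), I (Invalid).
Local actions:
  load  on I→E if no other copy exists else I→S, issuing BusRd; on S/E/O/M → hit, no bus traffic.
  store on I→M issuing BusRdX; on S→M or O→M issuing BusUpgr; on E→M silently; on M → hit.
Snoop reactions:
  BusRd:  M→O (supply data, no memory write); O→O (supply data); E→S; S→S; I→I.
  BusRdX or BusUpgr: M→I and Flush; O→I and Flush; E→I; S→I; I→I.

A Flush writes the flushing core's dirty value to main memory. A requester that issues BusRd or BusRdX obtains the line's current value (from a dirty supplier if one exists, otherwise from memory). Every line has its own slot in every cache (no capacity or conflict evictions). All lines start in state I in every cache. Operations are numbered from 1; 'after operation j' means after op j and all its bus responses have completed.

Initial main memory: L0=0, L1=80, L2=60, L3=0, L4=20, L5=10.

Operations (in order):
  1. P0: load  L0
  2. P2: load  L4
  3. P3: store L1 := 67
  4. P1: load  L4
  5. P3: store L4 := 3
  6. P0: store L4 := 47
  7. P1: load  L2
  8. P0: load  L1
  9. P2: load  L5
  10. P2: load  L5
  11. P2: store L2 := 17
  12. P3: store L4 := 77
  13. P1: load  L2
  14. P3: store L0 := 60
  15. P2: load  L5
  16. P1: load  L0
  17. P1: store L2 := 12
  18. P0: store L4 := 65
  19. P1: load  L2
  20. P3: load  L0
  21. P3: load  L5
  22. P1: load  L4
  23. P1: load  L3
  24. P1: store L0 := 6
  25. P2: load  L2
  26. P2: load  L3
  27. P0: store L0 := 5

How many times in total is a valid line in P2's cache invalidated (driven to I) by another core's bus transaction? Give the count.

[1] P0: load  L0 | P0:E(0), P1:I, P2:I, P3:I | bus: BusRd
[2] P2: load  L4 | P0:I, P1:I, P2:E(20), P3:I | bus: BusRd
[3] P3: store L1 := 67 | P0:I, P1:I, P2:I, P3:M(67) | bus: BusRdX
[4] P1: load  L4 | P0:I, P1:S(20), P2:S(20), P3:I | bus: BusRd
[5] P3: store L4 := 3 | P0:I, P1:I, P2:I, P3:M(3) | bus: BusRdX
[6] P0: store L4 := 47 | P0:M(47), P1:I, P2:I, P3:I | bus: BusRdX,Flush
[7] P1: load  L2 | P0:I, P1:E(60), P2:I, P3:I | bus: BusRd
[8] P0: load  L1 | P0:S(67), P1:I, P2:I, P3:O(67) | bus: BusRd
[9] P2: load  L5 | P0:I, P1:I, P2:E(10), P3:I | bus: BusRd
[10] P2: load  L5 | P0:I, P1:I, P2:E(10), P3:I | bus: none
[11] P2: store L2 := 17 | P0:I, P1:I, P2:M(17), P3:I | bus: BusRdX
[12] P3: store L4 := 77 | P0:I, P1:I, P2:I, P3:M(77) | bus: BusRdX,Flush
[13] P1: load  L2 | P0:I, P1:S(17), P2:O(17), P3:I | bus: BusRd
[14] P3: store L0 := 60 | P0:I, P1:I, P2:I, P3:M(60) | bus: BusRdX
[15] P2: load  L5 | P0:I, P1:I, P2:E(10), P3:I | bus: none
[16] P1: load  L0 | P0:I, P1:S(60), P2:I, P3:O(60) | bus: BusRd
[17] P1: store L2 := 12 | P0:I, P1:M(12), P2:I, P3:I | bus: BusUpgr,Flush
[18] P0: store L4 := 65 | P0:M(65), P1:I, P2:I, P3:I | bus: BusRdX,Flush
[19] P1: load  L2 | P0:I, P1:M(12), P2:I, P3:I | bus: none
[20] P3: load  L0 | P0:I, P1:S(60), P2:I, P3:O(60) | bus: none
[21] P3: load  L5 | P0:I, P1:I, P2:S(10), P3:S(10) | bus: BusRd
[22] P1: load  L4 | P0:O(65), P1:S(65), P2:I, P3:I | bus: BusRd
[23] P1: load  L3 | P0:I, P1:E(0), P2:I, P3:I | bus: BusRd
[24] P1: store L0 := 6 | P0:I, P1:M(6), P2:I, P3:I | bus: BusUpgr,Flush
[25] P2: load  L2 | P0:I, P1:O(12), P2:S(12), P3:I | bus: BusRd
[26] P2: load  L3 | P0:I, P1:S(0), P2:S(0), P3:I | bus: BusRd
[27] P0: store L0 := 5 | P0:M(5), P1:I, P2:I, P3:I | bus: BusRdX,Flush

invalidations = 2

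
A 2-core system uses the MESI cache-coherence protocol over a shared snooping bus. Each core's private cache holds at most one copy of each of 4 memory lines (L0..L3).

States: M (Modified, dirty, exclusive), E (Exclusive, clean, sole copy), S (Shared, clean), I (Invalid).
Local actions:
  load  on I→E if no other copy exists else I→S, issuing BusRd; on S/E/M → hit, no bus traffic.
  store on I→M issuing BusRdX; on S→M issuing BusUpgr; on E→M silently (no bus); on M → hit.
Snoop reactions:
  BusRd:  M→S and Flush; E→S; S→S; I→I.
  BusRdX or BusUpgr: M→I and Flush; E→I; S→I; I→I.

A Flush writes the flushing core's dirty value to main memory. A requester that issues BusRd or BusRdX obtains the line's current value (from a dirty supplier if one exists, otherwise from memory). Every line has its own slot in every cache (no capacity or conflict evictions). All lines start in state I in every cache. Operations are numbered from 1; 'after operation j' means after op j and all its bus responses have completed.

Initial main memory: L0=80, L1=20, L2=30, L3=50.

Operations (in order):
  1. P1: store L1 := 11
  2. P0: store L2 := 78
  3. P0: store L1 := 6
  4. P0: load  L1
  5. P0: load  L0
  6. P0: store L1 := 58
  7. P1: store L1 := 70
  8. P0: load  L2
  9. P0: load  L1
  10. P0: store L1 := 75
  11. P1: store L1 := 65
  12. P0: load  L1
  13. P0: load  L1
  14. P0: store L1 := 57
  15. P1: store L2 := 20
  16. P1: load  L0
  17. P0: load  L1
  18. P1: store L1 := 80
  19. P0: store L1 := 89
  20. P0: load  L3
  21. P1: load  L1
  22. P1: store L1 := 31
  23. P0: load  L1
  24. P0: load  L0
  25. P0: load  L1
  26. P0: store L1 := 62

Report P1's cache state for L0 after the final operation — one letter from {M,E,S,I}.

  op1 P1: store L1 := 11 → I/M on L1; bus BusRdX; mem=20
  op2 P0: store L2 := 78 → M/I on L2; bus BusRdX; mem=30
  op3 P0: store L1 := 6 → M/I on L1; bus BusRdX Flush; mem=11
  op4 P0: load  L1 → M/I on L1; bus (none); mem=11
  op5 P0: load  L0 → E/I on L0; bus BusRd; mem=80
  op6 P0: store L1 := 58 → M/I on L1; bus (none); mem=11
  op7 P1: store L1 := 70 → I/M on L1; bus BusRdX Flush; mem=58
  op8 P0: load  L2 → M/I on L2; bus (none); mem=30
  op9 P0: load  L1 → S/S on L1; bus BusRd Flush; mem=70
  op10 P0: store L1 := 75 → M/I on L1; bus BusUpgr; mem=70
  op11 P1: store L1 := 65 → I/M on L1; bus BusRdX Flush; mem=75
  op12 P0: load  L1 → S/S on L1; bus BusRd Flush; mem=65
  op13 P0: load  L1 → S/S on L1; bus (none); mem=65
  op14 P0: store L1 := 57 → M/I on L1; bus BusUpgr; mem=65
  op15 P1: store L2 := 20 → I/M on L2; bus BusRdX Flush; mem=78
  op16 P1: load  L0 → S/S on L0; bus BusRd; mem=80
  op17 P0: load  L1 → M/I on L1; bus (none); mem=65
  op18 P1: store L1 := 80 → I/M on L1; bus BusRdX Flush; mem=57
  op19 P0: store L1 := 89 → M/I on L1; bus BusRdX Flush; mem=80
  op20 P0: load  L3 → E/I on L3; bus BusRd; mem=50
  op21 P1: load  L1 → S/S on L1; bus BusRd Flush; mem=89
  op22 P1: store L1 := 31 → I/M on L1; bus BusUpgr; mem=89
  op23 P0: load  L1 → S/S on L1; bus BusRd Flush; mem=31
  op24 P0: load  L0 → S/S on L0; bus (none); mem=80
  op25 P0: load  L1 → S/S on L1; bus (none); mem=31
  op26 P0: store L1 := 62 → M/I on L1; bus BusUpgr; mem=31

state = S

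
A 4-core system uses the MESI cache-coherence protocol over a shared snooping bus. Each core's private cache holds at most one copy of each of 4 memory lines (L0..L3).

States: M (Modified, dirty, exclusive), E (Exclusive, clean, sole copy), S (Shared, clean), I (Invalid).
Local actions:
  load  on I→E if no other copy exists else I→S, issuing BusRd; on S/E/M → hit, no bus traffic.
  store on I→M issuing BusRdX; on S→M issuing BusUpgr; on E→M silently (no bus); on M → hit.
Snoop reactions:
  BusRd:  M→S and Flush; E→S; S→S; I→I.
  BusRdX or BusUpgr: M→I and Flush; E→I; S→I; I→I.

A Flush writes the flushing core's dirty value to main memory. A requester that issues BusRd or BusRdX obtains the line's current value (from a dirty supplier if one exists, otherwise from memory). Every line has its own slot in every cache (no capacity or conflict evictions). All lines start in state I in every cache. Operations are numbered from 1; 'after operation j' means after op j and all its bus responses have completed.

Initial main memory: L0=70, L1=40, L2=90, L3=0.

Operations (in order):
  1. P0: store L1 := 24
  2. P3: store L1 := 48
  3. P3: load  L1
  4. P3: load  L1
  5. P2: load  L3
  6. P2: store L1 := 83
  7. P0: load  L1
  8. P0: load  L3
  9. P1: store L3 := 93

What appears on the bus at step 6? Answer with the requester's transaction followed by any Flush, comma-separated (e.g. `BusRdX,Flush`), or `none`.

bus = BusRdX,Flush

step 1: P0: store L1 := 24  ⟶  MIII  (L1)  txn=BusRdX  M[L1]=40
step 2: P3: store L1 := 48  ⟶  IIIM  (L1)  txn=BusRdX+Flush  M[L1]=24
step 3: P3: load  L1  ⟶  IIIM  (L1)  txn=∅  M[L1]=24
step 4: P3: load  L1  ⟶  IIIM  (L1)  txn=∅  M[L1]=24
step 5: P2: load  L3  ⟶  IIEI  (L3)  txn=BusRd  M[L3]=0
step 6: P2: store L1 := 83  ⟶  IIMI  (L1)  txn=BusRdX+Flush  M[L1]=48
step 7: P0: load  L1  ⟶  SISI  (L1)  txn=BusRd+Flush  M[L1]=83
step 8: P0: load  L3  ⟶  SISI  (L3)  txn=BusRd  M[L3]=0
step 9: P1: store L3 := 93  ⟶  IMII  (L3)  txn=BusRdX  M[L3]=0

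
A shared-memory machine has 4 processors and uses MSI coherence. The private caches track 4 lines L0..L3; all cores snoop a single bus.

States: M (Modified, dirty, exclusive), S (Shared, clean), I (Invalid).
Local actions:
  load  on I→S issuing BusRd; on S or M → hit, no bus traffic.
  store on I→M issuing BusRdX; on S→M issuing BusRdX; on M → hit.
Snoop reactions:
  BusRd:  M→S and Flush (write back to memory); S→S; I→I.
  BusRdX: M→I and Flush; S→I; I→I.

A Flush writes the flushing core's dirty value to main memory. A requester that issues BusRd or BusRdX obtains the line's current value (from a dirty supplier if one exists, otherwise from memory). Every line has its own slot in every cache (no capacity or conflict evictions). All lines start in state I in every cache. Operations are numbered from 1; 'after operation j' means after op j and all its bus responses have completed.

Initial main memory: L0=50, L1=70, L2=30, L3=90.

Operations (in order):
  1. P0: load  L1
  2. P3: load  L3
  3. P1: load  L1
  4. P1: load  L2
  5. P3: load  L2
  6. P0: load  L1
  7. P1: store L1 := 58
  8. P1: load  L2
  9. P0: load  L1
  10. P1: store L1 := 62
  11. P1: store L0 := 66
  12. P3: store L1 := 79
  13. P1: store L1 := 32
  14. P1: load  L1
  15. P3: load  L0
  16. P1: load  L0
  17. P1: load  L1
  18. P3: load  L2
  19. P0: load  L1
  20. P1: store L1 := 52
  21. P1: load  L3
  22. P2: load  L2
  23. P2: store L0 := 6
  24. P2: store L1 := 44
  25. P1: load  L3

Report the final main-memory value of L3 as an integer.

1. P0: load  L1  bus=[BusRd]  L1: P0=S P1=I P2=I P3=I  mem[L1]=70
2. P3: load  L3  bus=[BusRd]  L3: P0=I P1=I P2=I P3=S  mem[L3]=90
3. P1: load  L1  bus=[BusRd]  L1: P0=S P1=S P2=I P3=I  mem[L1]=70
4. P1: load  L2  bus=[BusRd]  L2: P0=I P1=S P2=I P3=I  mem[L2]=30
5. P3: load  L2  bus=[BusRd]  L2: P0=I P1=S P2=I P3=S  mem[L2]=30
6. P0: load  L1  bus=[-]  L1: P0=S P1=S P2=I P3=I  mem[L1]=70
7. P1: store L1 := 58  bus=[BusRdX]  L1: P0=I P1=M P2=I P3=I  mem[L1]=70
8. P1: load  L2  bus=[-]  L2: P0=I P1=S P2=I P3=S  mem[L2]=30
9. P0: load  L1  bus=[BusRd,Flush]  L1: P0=S P1=S P2=I P3=I  mem[L1]=58
10. P1: store L1 := 62  bus=[BusRdX]  L1: P0=I P1=M P2=I P3=I  mem[L1]=58
11. P1: store L0 := 66  bus=[BusRdX]  L0: P0=I P1=M P2=I P3=I  mem[L0]=50
12. P3: store L1 := 79  bus=[BusRdX,Flush]  L1: P0=I P1=I P2=I P3=M  mem[L1]=62
13. P1: store L1 := 32  bus=[BusRdX,Flush]  L1: P0=I P1=M P2=I P3=I  mem[L1]=79
14. P1: load  L1  bus=[-]  L1: P0=I P1=M P2=I P3=I  mem[L1]=79
15. P3: load  L0  bus=[BusRd,Flush]  L0: P0=I P1=S P2=I P3=S  mem[L0]=66
16. P1: load  L0  bus=[-]  L0: P0=I P1=S P2=I P3=S  mem[L0]=66
17. P1: load  L1  bus=[-]  L1: P0=I P1=M P2=I P3=I  mem[L1]=79
18. P3: load  L2  bus=[-]  L2: P0=I P1=S P2=I P3=S  mem[L2]=30
19. P0: load  L1  bus=[BusRd,Flush]  L1: P0=S P1=S P2=I P3=I  mem[L1]=32
20. P1: store L1 := 52  bus=[BusRdX]  L1: P0=I P1=M P2=I P3=I  mem[L1]=32
21. P1: load  L3  bus=[BusRd]  L3: P0=I P1=S P2=I P3=S  mem[L3]=90
22. P2: load  L2  bus=[BusRd]  L2: P0=I P1=S P2=S P3=S  mem[L2]=30
23. P2: store L0 := 6  bus=[BusRdX]  L0: P0=I P1=I P2=M P3=I  mem[L0]=66
24. P2: store L1 := 44  bus=[BusRdX,Flush]  L1: P0=I P1=I P2=M P3=I  mem[L1]=52
25. P1: load  L3  bus=[-]  L3: P0=I P1=S P2=I P3=S  mem[L3]=90

memory[L3] = 90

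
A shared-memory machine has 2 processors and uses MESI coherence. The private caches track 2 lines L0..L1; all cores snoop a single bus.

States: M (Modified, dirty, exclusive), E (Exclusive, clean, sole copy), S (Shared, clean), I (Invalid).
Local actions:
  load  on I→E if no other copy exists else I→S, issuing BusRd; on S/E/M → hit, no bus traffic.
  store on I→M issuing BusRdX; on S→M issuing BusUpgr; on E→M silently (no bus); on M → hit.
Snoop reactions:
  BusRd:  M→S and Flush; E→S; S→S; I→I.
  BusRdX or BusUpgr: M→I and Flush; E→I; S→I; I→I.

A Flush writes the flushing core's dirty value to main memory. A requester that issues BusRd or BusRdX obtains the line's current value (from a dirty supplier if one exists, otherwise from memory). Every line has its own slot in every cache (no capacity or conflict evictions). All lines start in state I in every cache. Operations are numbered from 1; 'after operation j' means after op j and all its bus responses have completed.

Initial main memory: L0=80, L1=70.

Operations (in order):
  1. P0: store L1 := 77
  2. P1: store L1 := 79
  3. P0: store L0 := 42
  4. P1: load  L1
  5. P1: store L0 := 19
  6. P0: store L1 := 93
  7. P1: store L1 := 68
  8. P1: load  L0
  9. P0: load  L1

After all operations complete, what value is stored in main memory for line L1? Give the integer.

memory[L1] = 68

step 1: P0: store L1 := 77  ⟶  MI  (L1)  txn=BusRdX  M[L1]=70
step 2: P1: store L1 := 79  ⟶  IM  (L1)  txn=BusRdX+Flush  M[L1]=77
step 3: P0: store L0 := 42  ⟶  MI  (L0)  txn=BusRdX  M[L0]=80
step 4: P1: load  L1  ⟶  IM  (L1)  txn=∅  M[L1]=77
step 5: P1: store L0 := 19  ⟶  IM  (L0)  txn=BusRdX+Flush  M[L0]=42
step 6: P0: store L1 := 93  ⟶  MI  (L1)  txn=BusRdX+Flush  M[L1]=79
step 7: P1: store L1 := 68  ⟶  IM  (L1)  txn=BusRdX+Flush  M[L1]=93
step 8: P1: load  L0  ⟶  IM  (L0)  txn=∅  M[L0]=42
step 9: P0: load  L1  ⟶  SS  (L1)  txn=BusRd+Flush  M[L1]=68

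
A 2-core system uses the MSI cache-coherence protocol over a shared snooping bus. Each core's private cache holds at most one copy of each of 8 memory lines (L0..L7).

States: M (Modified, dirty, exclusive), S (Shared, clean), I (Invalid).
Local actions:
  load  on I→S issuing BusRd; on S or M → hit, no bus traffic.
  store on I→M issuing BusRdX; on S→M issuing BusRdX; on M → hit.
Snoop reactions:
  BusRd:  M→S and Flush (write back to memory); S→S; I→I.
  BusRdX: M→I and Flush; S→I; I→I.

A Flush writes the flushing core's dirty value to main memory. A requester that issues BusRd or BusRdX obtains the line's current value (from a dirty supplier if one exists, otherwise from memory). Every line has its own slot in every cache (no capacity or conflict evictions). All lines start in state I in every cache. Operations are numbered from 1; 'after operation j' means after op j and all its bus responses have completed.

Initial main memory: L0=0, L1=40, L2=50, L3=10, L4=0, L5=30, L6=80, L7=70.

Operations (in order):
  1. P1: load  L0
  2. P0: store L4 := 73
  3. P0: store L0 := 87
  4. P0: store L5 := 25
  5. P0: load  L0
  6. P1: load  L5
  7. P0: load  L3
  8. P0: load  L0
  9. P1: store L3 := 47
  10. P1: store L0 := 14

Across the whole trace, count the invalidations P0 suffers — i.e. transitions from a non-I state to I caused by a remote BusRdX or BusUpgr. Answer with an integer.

invalidations = 2

step 1: P1: load  L0  ⟶  IS  (L0)  txn=BusRd  M[L0]=0
step 2: P0: store L4 := 73  ⟶  MI  (L4)  txn=BusRdX  M[L4]=0
step 3: P0: store L0 := 87  ⟶  MI  (L0)  txn=BusRdX  M[L0]=0
step 4: P0: store L5 := 25  ⟶  MI  (L5)  txn=BusRdX  M[L5]=30
step 5: P0: load  L0  ⟶  MI  (L0)  txn=∅  M[L0]=0
step 6: P1: load  L5  ⟶  SS  (L5)  txn=BusRd+Flush  M[L5]=25
step 7: P0: load  L3  ⟶  SI  (L3)  txn=BusRd  M[L3]=10
step 8: P0: load  L0  ⟶  MI  (L0)  txn=∅  M[L0]=0
step 9: P1: store L3 := 47  ⟶  IM  (L3)  txn=BusRdX  M[L3]=10
step 10: P1: store L0 := 14  ⟶  IM  (L0)  txn=BusRdX+Flush  M[L0]=87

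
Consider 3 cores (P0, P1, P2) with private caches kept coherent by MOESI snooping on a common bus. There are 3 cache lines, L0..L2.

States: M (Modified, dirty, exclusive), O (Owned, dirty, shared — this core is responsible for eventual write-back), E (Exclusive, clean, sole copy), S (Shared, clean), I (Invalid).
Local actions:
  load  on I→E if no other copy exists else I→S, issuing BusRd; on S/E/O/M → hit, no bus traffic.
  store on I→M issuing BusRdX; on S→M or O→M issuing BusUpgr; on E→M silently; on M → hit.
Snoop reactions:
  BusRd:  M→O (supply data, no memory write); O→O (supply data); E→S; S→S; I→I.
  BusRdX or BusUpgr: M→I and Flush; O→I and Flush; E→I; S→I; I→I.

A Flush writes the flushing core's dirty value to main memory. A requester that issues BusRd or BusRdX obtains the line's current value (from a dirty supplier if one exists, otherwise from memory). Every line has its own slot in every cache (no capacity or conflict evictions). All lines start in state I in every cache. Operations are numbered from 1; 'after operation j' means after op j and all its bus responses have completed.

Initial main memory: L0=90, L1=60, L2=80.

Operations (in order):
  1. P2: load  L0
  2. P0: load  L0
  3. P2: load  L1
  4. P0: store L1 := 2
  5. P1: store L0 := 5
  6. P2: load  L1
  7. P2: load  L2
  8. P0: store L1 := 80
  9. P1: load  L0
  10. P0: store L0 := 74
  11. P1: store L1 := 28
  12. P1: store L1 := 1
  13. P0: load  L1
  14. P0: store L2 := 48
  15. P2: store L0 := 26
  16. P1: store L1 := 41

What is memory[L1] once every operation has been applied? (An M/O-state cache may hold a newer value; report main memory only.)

memory[L1] = 80

step 1: P2: load  L0  ⟶  IIE  (L0)  txn=BusRd  M[L0]=90
step 2: P0: load  L0  ⟶  SIS  (L0)  txn=BusRd  M[L0]=90
step 3: P2: load  L1  ⟶  IIE  (L1)  txn=BusRd  M[L1]=60
step 4: P0: store L1 := 2  ⟶  MII  (L1)  txn=BusRdX  M[L1]=60
step 5: P1: store L0 := 5  ⟶  IMI  (L0)  txn=BusRdX  M[L0]=90
step 6: P2: load  L1  ⟶  OIS  (L1)  txn=BusRd  M[L1]=60
step 7: P2: load  L2  ⟶  IIE  (L2)  txn=BusRd  M[L2]=80
step 8: P0: store L1 := 80  ⟶  MII  (L1)  txn=BusUpgr  M[L1]=60
step 9: P1: load  L0  ⟶  IMI  (L0)  txn=∅  M[L0]=90
step 10: P0: store L0 := 74  ⟶  MII  (L0)  txn=BusRdX+Flush  M[L0]=5
step 11: P1: store L1 := 28  ⟶  IMI  (L1)  txn=BusRdX+Flush  M[L1]=80
step 12: P1: store L1 := 1  ⟶  IMI  (L1)  txn=∅  M[L1]=80
step 13: P0: load  L1  ⟶  SOI  (L1)  txn=BusRd  M[L1]=80
step 14: P0: store L2 := 48  ⟶  MII  (L2)  txn=BusRdX  M[L2]=80
step 15: P2: store L0 := 26  ⟶  IIM  (L0)  txn=BusRdX+Flush  M[L0]=74
step 16: P1: store L1 := 41  ⟶  IMI  (L1)  txn=BusUpgr  M[L1]=80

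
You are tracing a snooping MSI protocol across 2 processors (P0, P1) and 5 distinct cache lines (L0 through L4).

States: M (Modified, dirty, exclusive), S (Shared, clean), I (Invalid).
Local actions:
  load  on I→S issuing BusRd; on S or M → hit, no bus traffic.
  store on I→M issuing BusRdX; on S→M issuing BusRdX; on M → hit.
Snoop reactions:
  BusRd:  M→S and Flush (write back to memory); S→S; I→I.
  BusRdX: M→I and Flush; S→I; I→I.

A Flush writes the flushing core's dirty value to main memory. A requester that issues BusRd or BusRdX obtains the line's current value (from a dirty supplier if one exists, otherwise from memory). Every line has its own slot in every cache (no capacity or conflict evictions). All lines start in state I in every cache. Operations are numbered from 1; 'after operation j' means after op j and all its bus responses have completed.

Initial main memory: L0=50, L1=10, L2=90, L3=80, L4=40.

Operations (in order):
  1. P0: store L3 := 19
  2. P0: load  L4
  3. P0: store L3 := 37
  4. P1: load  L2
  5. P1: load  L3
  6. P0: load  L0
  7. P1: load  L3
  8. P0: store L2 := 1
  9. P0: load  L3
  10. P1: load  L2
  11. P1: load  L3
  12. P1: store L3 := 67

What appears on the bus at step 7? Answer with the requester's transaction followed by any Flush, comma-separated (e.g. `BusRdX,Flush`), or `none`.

[1] P0: store L3 := 19 | P0:M(19), P1:I | bus: BusRdX
[2] P0: load  L4 | P0:S(40), P1:I | bus: BusRd
[3] P0: store L3 := 37 | P0:M(37), P1:I | bus: none
[4] P1: load  L2 | P0:I, P1:S(90) | bus: BusRd
[5] P1: load  L3 | P0:S(37), P1:S(37) | bus: BusRd,Flush
[6] P0: load  L0 | P0:S(50), P1:I | bus: BusRd
[7] P1: load  L3 | P0:S(37), P1:S(37) | bus: none
[8] P0: store L2 := 1 | P0:M(1), P1:I | bus: BusRdX
[9] P0: load  L3 | P0:S(37), P1:S(37) | bus: none
[10] P1: load  L2 | P0:S(1), P1:S(1) | bus: BusRd,Flush
[11] P1: load  L3 | P0:S(37), P1:S(37) | bus: none
[12] P1: store L3 := 67 | P0:I, P1:M(67) | bus: BusRdX

bus = none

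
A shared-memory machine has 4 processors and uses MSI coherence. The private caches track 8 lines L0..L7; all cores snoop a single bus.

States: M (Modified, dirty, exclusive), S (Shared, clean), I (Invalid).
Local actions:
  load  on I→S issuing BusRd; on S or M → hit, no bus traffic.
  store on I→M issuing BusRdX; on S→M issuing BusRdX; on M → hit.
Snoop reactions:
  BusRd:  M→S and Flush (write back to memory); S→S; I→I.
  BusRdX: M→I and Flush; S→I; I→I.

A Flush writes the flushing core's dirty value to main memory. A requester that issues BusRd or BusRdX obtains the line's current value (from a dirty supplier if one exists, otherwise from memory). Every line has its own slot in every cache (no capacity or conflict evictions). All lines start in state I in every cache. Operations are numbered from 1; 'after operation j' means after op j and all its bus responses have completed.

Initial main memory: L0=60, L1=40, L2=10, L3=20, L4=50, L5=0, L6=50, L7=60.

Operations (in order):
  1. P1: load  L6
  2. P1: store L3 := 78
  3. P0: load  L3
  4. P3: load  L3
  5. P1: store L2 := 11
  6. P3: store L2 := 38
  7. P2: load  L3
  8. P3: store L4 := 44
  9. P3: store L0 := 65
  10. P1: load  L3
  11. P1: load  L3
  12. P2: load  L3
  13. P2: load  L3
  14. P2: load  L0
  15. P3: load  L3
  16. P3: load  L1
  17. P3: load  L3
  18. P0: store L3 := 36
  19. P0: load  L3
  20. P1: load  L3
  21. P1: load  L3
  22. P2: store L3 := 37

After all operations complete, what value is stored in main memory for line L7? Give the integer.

1. P1: load  L6  bus=[BusRd]  L6: P0=I P1=S P2=I P3=I  mem[L6]=50
2. P1: store L3 := 78  bus=[BusRdX]  L3: P0=I P1=M P2=I P3=I  mem[L3]=20
3. P0: load  L3  bus=[BusRd,Flush]  L3: P0=S P1=S P2=I P3=I  mem[L3]=78
4. P3: load  L3  bus=[BusRd]  L3: P0=S P1=S P2=I P3=S  mem[L3]=78
5. P1: store L2 := 11  bus=[BusRdX]  L2: P0=I P1=M P2=I P3=I  mem[L2]=10
6. P3: store L2 := 38  bus=[BusRdX,Flush]  L2: P0=I P1=I P2=I P3=M  mem[L2]=11
7. P2: load  L3  bus=[BusRd]  L3: P0=S P1=S P2=S P3=S  mem[L3]=78
8. P3: store L4 := 44  bus=[BusRdX]  L4: P0=I P1=I P2=I P3=M  mem[L4]=50
9. P3: store L0 := 65  bus=[BusRdX]  L0: P0=I P1=I P2=I P3=M  mem[L0]=60
10. P1: load  L3  bus=[-]  L3: P0=S P1=S P2=S P3=S  mem[L3]=78
11. P1: load  L3  bus=[-]  L3: P0=S P1=S P2=S P3=S  mem[L3]=78
12. P2: load  L3  bus=[-]  L3: P0=S P1=S P2=S P3=S  mem[L3]=78
13. P2: load  L3  bus=[-]  L3: P0=S P1=S P2=S P3=S  mem[L3]=78
14. P2: load  L0  bus=[BusRd,Flush]  L0: P0=I P1=I P2=S P3=S  mem[L0]=65
15. P3: load  L3  bus=[-]  L3: P0=S P1=S P2=S P3=S  mem[L3]=78
16. P3: load  L1  bus=[BusRd]  L1: P0=I P1=I P2=I P3=S  mem[L1]=40
17. P3: load  L3  bus=[-]  L3: P0=S P1=S P2=S P3=S  mem[L3]=78
18. P0: store L3 := 36  bus=[BusRdX]  L3: P0=M P1=I P2=I P3=I  mem[L3]=78
19. P0: load  L3  bus=[-]  L3: P0=M P1=I P2=I P3=I  mem[L3]=78
20. P1: load  L3  bus=[BusRd,Flush]  L3: P0=S P1=S P2=I P3=I  mem[L3]=36
21. P1: load  L3  bus=[-]  L3: P0=S P1=S P2=I P3=I  mem[L3]=36
22. P2: store L3 := 37  bus=[BusRdX]  L3: P0=I P1=I P2=M P3=I  mem[L3]=36

memory[L7] = 60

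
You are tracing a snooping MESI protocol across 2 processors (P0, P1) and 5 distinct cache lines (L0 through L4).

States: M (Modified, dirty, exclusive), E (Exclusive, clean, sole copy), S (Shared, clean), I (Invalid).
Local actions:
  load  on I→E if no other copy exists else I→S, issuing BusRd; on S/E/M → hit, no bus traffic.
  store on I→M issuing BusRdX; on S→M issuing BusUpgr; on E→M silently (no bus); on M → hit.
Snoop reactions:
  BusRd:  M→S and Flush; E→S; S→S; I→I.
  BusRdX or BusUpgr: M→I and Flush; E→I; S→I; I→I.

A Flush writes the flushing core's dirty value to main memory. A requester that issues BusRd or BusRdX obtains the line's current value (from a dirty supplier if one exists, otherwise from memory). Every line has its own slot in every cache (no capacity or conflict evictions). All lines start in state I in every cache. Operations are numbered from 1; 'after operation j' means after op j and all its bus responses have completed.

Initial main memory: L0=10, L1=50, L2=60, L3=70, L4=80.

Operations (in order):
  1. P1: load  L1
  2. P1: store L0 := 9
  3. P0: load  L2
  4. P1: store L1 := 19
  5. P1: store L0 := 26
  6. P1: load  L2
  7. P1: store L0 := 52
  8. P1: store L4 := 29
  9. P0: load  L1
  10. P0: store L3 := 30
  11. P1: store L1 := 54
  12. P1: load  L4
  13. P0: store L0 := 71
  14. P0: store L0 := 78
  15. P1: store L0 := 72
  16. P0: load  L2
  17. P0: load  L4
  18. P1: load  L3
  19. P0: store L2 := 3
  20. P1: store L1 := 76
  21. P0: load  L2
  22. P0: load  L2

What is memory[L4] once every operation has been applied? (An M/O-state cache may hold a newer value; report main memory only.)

1. P1: load  L1  bus=[BusRd]  L1: P0=I P1=E  mem[L1]=50
2. P1: store L0 := 9  bus=[BusRdX]  L0: P0=I P1=M  mem[L0]=10
3. P0: load  L2  bus=[BusRd]  L2: P0=E P1=I  mem[L2]=60
4. P1: store L1 := 19  bus=[-]  L1: P0=I P1=M  mem[L1]=50
5. P1: store L0 := 26  bus=[-]  L0: P0=I P1=M  mem[L0]=10
6. P1: load  L2  bus=[BusRd]  L2: P0=S P1=S  mem[L2]=60
7. P1: store L0 := 52  bus=[-]  L0: P0=I P1=M  mem[L0]=10
8. P1: store L4 := 29  bus=[BusRdX]  L4: P0=I P1=M  mem[L4]=80
9. P0: load  L1  bus=[BusRd,Flush]  L1: P0=S P1=S  mem[L1]=19
10. P0: store L3 := 30  bus=[BusRdX]  L3: P0=M P1=I  mem[L3]=70
11. P1: store L1 := 54  bus=[BusUpgr]  L1: P0=I P1=M  mem[L1]=19
12. P1: load  L4  bus=[-]  L4: P0=I P1=M  mem[L4]=80
13. P0: store L0 := 71  bus=[BusRdX,Flush]  L0: P0=M P1=I  mem[L0]=52
14. P0: store L0 := 78  bus=[-]  L0: P0=M P1=I  mem[L0]=52
15. P1: store L0 := 72  bus=[BusRdX,Flush]  L0: P0=I P1=M  mem[L0]=78
16. P0: load  L2  bus=[-]  L2: P0=S P1=S  mem[L2]=60
17. P0: load  L4  bus=[BusRd,Flush]  L4: P0=S P1=S  mem[L4]=29
18. P1: load  L3  bus=[BusRd,Flush]  L3: P0=S P1=S  mem[L3]=30
19. P0: store L2 := 3  bus=[BusUpgr]  L2: P0=M P1=I  mem[L2]=60
20. P1: store L1 := 76  bus=[-]  L1: P0=I P1=M  mem[L1]=19
21. P0: load  L2  bus=[-]  L2: P0=M P1=I  mem[L2]=60
22. P0: load  L2  bus=[-]  L2: P0=M P1=I  mem[L2]=60

memory[L4] = 29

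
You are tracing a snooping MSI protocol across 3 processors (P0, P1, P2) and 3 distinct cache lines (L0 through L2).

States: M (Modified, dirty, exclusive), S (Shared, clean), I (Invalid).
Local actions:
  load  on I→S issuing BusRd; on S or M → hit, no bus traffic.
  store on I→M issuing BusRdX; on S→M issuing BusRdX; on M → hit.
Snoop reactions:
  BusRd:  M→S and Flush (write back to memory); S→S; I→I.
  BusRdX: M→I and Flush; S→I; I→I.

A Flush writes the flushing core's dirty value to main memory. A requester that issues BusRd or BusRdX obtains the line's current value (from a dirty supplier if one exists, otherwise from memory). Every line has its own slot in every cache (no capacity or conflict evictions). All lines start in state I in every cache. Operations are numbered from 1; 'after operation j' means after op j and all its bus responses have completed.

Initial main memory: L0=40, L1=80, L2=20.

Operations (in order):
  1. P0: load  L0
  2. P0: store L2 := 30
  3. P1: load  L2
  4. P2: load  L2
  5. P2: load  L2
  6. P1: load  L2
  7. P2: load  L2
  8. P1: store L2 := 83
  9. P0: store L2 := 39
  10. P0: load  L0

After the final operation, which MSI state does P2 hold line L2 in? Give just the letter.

1. P0: load  L0  bus=[BusRd]  L0: P0=S P1=I P2=I  mem[L0]=40
2. P0: store L2 := 30  bus=[BusRdX]  L2: P0=M P1=I P2=I  mem[L2]=20
3. P1: load  L2  bus=[BusRd,Flush]  L2: P0=S P1=S P2=I  mem[L2]=30
4. P2: load  L2  bus=[BusRd]  L2: P0=S P1=S P2=S  mem[L2]=30
5. P2: load  L2  bus=[-]  L2: P0=S P1=S P2=S  mem[L2]=30
6. P1: load  L2  bus=[-]  L2: P0=S P1=S P2=S  mem[L2]=30
7. P2: load  L2  bus=[-]  L2: P0=S P1=S P2=S  mem[L2]=30
8. P1: store L2 := 83  bus=[BusRdX]  L2: P0=I P1=M P2=I  mem[L2]=30
9. P0: store L2 := 39  bus=[BusRdX,Flush]  L2: P0=M P1=I P2=I  mem[L2]=83
10. P0: load  L0  bus=[-]  L0: P0=S P1=I P2=I  mem[L0]=40

state = I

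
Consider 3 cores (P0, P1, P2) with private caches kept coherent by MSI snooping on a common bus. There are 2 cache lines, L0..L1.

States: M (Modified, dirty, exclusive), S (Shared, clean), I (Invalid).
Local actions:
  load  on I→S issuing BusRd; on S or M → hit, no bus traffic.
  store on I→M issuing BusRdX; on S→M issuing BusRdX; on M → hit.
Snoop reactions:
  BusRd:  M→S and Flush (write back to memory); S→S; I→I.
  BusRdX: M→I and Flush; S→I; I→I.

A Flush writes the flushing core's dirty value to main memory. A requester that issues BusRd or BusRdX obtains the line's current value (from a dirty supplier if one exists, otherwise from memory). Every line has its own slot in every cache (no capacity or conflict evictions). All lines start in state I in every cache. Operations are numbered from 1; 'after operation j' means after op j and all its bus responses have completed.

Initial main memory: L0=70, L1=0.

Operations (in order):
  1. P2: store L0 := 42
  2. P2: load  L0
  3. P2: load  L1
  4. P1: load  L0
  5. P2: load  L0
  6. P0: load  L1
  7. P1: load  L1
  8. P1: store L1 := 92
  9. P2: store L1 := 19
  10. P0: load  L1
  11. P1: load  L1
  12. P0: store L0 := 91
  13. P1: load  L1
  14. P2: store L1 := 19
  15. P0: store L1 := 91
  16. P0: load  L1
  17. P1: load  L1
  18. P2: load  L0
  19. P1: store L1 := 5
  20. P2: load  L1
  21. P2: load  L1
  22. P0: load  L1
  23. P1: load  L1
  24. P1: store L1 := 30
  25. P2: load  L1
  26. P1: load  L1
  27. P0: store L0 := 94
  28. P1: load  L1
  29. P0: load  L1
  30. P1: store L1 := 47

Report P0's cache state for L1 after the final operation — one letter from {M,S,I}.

1. P2: store L0 := 42  bus=[BusRdX]  L0: P0=I P1=I P2=M  mem[L0]=70
2. P2: load  L0  bus=[-]  L0: P0=I P1=I P2=M  mem[L0]=70
3. P2: load  L1  bus=[BusRd]  L1: P0=I P1=I P2=S  mem[L1]=0
4. P1: load  L0  bus=[BusRd,Flush]  L0: P0=I P1=S P2=S  mem[L0]=42
5. P2: load  L0  bus=[-]  L0: P0=I P1=S P2=S  mem[L0]=42
6. P0: load  L1  bus=[BusRd]  L1: P0=S P1=I P2=S  mem[L1]=0
7. P1: load  L1  bus=[BusRd]  L1: P0=S P1=S P2=S  mem[L1]=0
8. P1: store L1 := 92  bus=[BusRdX]  L1: P0=I P1=M P2=I  mem[L1]=0
9. P2: store L1 := 19  bus=[BusRdX,Flush]  L1: P0=I P1=I P2=M  mem[L1]=92
10. P0: load  L1  bus=[BusRd,Flush]  L1: P0=S P1=I P2=S  mem[L1]=19
11. P1: load  L1  bus=[BusRd]  L1: P0=S P1=S P2=S  mem[L1]=19
12. P0: store L0 := 91  bus=[BusRdX]  L0: P0=M P1=I P2=I  mem[L0]=42
13. P1: load  L1  bus=[-]  L1: P0=S P1=S P2=S  mem[L1]=19
14. P2: store L1 := 19  bus=[BusRdX]  L1: P0=I P1=I P2=M  mem[L1]=19
15. P0: store L1 := 91  bus=[BusRdX,Flush]  L1: P0=M P1=I P2=I  mem[L1]=19
16. P0: load  L1  bus=[-]  L1: P0=M P1=I P2=I  mem[L1]=19
17. P1: load  L1  bus=[BusRd,Flush]  L1: P0=S P1=S P2=I  mem[L1]=91
18. P2: load  L0  bus=[BusRd,Flush]  L0: P0=S P1=I P2=S  mem[L0]=91
19. P1: store L1 := 5  bus=[BusRdX]  L1: P0=I P1=M P2=I  mem[L1]=91
20. P2: load  L1  bus=[BusRd,Flush]  L1: P0=I P1=S P2=S  mem[L1]=5
21. P2: load  L1  bus=[-]  L1: P0=I P1=S P2=S  mem[L1]=5
22. P0: load  L1  bus=[BusRd]  L1: P0=S P1=S P2=S  mem[L1]=5
23. P1: load  L1  bus=[-]  L1: P0=S P1=S P2=S  mem[L1]=5
24. P1: store L1 := 30  bus=[BusRdX]  L1: P0=I P1=M P2=I  mem[L1]=5
25. P2: load  L1  bus=[BusRd,Flush]  L1: P0=I P1=S P2=S  mem[L1]=30
26. P1: load  L1  bus=[-]  L1: P0=I P1=S P2=S  mem[L1]=30
27. P0: store L0 := 94  bus=[BusRdX]  L0: P0=M P1=I P2=I  mem[L0]=91
28. P1: load  L1  bus=[-]  L1: P0=I P1=S P2=S  mem[L1]=30
29. P0: load  L1  bus=[BusRd]  L1: P0=S P1=S P2=S  mem[L1]=30
30. P1: store L1 := 47  bus=[BusRdX]  L1: P0=I P1=M P2=I  mem[L1]=30

state = I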